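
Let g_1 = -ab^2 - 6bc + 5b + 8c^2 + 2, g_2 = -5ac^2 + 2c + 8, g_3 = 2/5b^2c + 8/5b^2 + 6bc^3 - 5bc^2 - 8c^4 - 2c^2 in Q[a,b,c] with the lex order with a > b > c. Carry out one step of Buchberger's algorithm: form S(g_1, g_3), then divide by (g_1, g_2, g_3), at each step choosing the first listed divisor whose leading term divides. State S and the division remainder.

lcm(LM(g_1), LM(g_3)) = ab^2c.
S = (lcm/LT(g_1))·g_1 − (lcm/LT(g_3))·g_3 = -4ab^2 - 15abc^3 + 25/2abc^2 + 20ac^4 + 5ac^2 + 6bc^2 - 5bc - 8c^3 - 2c.
Reduce S modulo (g_1, g_2, g_3) in that order:
  leading term ab^2: subtract (4)·g_1 from -4ab^2 - 15abc^3 + 25/2abc^2 + 20ac^4 + 5ac^2 + 6bc^2 - 5bc - 8c^3 - 2c → -15abc^3 + 25/2abc^2 + 20ac^4 + 5ac^2 + 6bc^2 + 19bc - 20b - 8c^3 - 32c^2 - 2c - 8
  leading term abc^3: subtract (3bc)·g_2 from -15abc^3 + 25/2abc^2 + 20ac^4 + 5ac^2 + 6bc^2 + 19bc - 20b - 8c^3 - 32c^2 - 2c - 8 → 25/2abc^2 + 20ac^4 + 5ac^2 - 5bc - 20b - 8c^3 - 32c^2 - 2c - 8
  leading term abc^2: subtract (-5/2b)·g_2 from 25/2abc^2 + 20ac^4 + 5ac^2 - 5bc - 20b - 8c^3 - 32c^2 - 2c - 8 → 20ac^4 + 5ac^2 - 8c^3 - 32c^2 - 2c - 8
  leading term ac^4: subtract (-4c^2)·g_2 from 20ac^4 + 5ac^2 - 8c^3 - 32c^2 - 2c - 8 → 5ac^2 - 2c - 8
  leading term ac^2: subtract (-1)·g_2 from 5ac^2 - 2c - 8 → 0
The remainder is 0, so this S-polynomial contributes no new basis element.

S(g_1, g_3) = -4ab^2 - 15abc^3 + 25/2abc^2 + 20ac^4 + 5ac^2 + 6bc^2 - 5bc - 8c^3 - 2c; remainder on division = 0.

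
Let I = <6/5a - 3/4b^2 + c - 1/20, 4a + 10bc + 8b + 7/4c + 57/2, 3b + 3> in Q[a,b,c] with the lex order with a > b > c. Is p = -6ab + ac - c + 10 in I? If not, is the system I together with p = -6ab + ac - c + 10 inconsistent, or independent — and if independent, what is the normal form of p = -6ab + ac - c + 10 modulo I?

First compute the reduced Gröbner basis of I by Buchberger's algorithm.
f_1 = 6/5a - 3/4b^2 + c - 1/20, LT = a.
f_2 = 4a + 10bc + 8b + 7/4c + 57/2, LT = a.
f_3 = 3b + 3, LT = b.

S(f_1,f_2): lcm = a. S = -5/8b^2 - 5/2bc - 2b + 19/48c - 43/6.
  leading term b^2: subtract (-5/24b)·f_3 from -5/8b^2 - 5/2bc - 2b + 19/48c - 43/6 → -5/2bc - 11/8b + 19/48c - 43/6
  leading term bc: subtract (-5/6c)·f_3 from -5/2bc - 11/8b + 19/48c - 43/6 → -11/8b + 139/48c - 43/6
  leading term b: subtract (-11/24)·f_3 from -11/8b + 139/48c - 43/6 → 139/48c - 139/24
  leading term c: no divisor's leading term divides it; move 139/48c to the remainder.
  leading term 1: no divisor's leading term divides it; move -139/24 to the remainder.
  remainder 139/48c - 139/24 ≠ 0; add h_4 = 139/48c - 139/24 to the basis.

S(f_1,f_3): leading monomials are coprime, so the S-polynomial reduces to 0 (Buchberger's first criterion).
S(f_2,f_3): leading monomials are coprime, so the S-polynomial reduces to 0 (Buchberger's first criterion).
S(f_1,h_4): leading monomials are coprime, so the S-polynomial reduces to 0 (Buchberger's first criterion).
S(f_2,h_4): leading monomials are coprime, so the S-polynomial reduces to 0 (Buchberger's first criterion).
S(f_3,h_4): leading monomials are coprime, so the S-polynomial reduces to 0 (Buchberger's first criterion).
Every S-polynomial of the final basis reduces to 0, so we have a Gröbner basis.
Inter-reduce: drop elements whose leading term is divisible by another's, tail-reduce, and make monic.
Reduced Gröbner basis: {a + 1, b + 1, c - 2}.
Label its elements g_1 = a + 1, g_2 = b + 1, g_3 = c - 2.

Reduce p = -6ab + ac - c + 10 modulo G:
  leading term ab: subtract (-6b)·g_1 from -6ab + ac - c + 10 → ac + 6b - c + 10
  leading term ac: subtract (c)·g_1 from ac + 6b - c + 10 → 6b - 2c + 10
  leading term b: subtract (6)·g_2 from 6b - 2c + 10 → -2c + 4
  leading term c: subtract (-2)·g_3 from -2c + 4 → 0
  normal form = 0.
Since the normal form is 0, p ∈ I.

-6ab + ac - c + 10 lies in I (it reduces to 0).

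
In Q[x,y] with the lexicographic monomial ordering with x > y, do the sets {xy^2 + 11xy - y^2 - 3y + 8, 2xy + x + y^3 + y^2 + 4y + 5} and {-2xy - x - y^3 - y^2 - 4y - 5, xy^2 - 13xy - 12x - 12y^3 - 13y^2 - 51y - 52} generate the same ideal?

For a fixed monomial order, each ideal has a unique reduced Gröbner basis; comparing bases decides equality.
Buchberger on the first generating set:
f_1 = xy^2 + 11xy - y^2 - 3y + 8, LT = xy^2.
f_2 = 2xy + x + y^3 + y^2 + 4y + 5, LT = xy.

S(f_1,f_2): lcm = xy^2. S = 21/2xy - 1/2y^4 - 1/2y^3 - 3y^2 - 11/2y + 8.
  reduce S modulo (f_1, f_2):
  remainder -21/4x - 1/2y^4 - 23/4y^3 - 33/4y^2 - 53/2y - 73/4 ≠ 0; add g_3 = -21/4x - 1/2y^4 - 23/4y^3 - 33/4y^2 - 53/2y - 73/4 to the basis.

S(f_1,g_3): lcm = xy^2. S = 11xy - 2/21y^6 - 23/21y^5 - 11/7y^4 - 106/21y^3 - 94/21y^2 - 3y + 8.
  reduce S modulo (f_1, f_2, g_3):
  remainder -2/21y^6 - 23/21y^5 - 22/21y^4 - 95/21y^3 - 4/3y^2 + 58/21y - 8/21 ≠ 0; add g_4 = -2/21y^6 - 23/21y^5 - 22/21y^4 - 95/21y^3 - 4/3y^2 + 58/21y - 8/21 to the basis.

S(f_2,g_3): lcm = xy. S = 1/2x - 2/21y^5 - 23/21y^4 - 15/14y^3 - 191/42y^2 - 31/21y + 5/2.
  reduce S modulo (f_1, f_2, g_3, g_4):
  remainder -2/21y^5 - 8/7y^4 - 34/21y^3 - 16/3y^2 - 4y + 16/21 ≠ 0; add g_5 = -2/21y^5 - 8/7y^4 - 34/21y^3 - 16/3y^2 - 4y + 16/21 to the basis.

The other S-polynomials (S(f_1,g_4), S(f_2,g_4), S(g_3,g_4), S(f_1,g_5), S(f_2,g_5), S(g_3,g_5), S(g_4,g_5)) all reduce to 0 modulo the current basis, so we have a Gröbner basis.
Inter-reduce: drop elements whose leading term is divisible by another's, tail-reduce, and make monic.
Reduced Gröbner basis: {x + 2/21y^4 + 23/21y^3 + 11/7y^2 + 106/21y + 73/21, y^5 + 12y^4 + 17y^3 + 56y^2 + 42y - 8}.

Buchberger on the second generating set:
h_1 = -2xy - x - y^3 - y^2 - 4y - 5, LT = xy.
h_2 = xy^2 - 13xy - 12x - 12y^3 - 13y^2 - 51y - 52, LT = xy^2.

S(h_1,h_2): lcm = xy^2. S = 27/2xy + 12x + 1/2y^4 + 25/2y^3 + 15y^2 + 107/2y + 52.
  reduce S modulo (h_1, h_2):
  remainder 21/4x + 1/2y^4 + 23/4y^3 + 33/4y^2 + 53/2y + 73/4 ≠ 0; add k_3 = 21/4x + 1/2y^4 + 23/4y^3 + 33/4y^2 + 53/2y + 73/4 to the basis.

S(h_1,k_3): lcm = xy. S = 1/2x - 2/21y^5 - 23/21y^4 - 15/14y^3 - 191/42y^2 - 31/21y + 5/2.
  reduce S modulo (h_1, h_2, k_3):
  remainder -2/21y^5 - 8/7y^4 - 34/21y^3 - 16/3y^2 - 4y + 16/21 ≠ 0; add k_4 = -2/21y^5 - 8/7y^4 - 34/21y^3 - 16/3y^2 - 4y + 16/21 to the basis.

The other S-polynomials (S(h_2,k_3), S(h_1,k_4), S(h_2,k_4), S(k_3,k_4)) all reduce to 0 modulo the current basis, so we have a Gröbner basis.
Inter-reduce: drop elements whose leading term is divisible by another's, tail-reduce, and make monic.
Reduced Gröbner basis: {x + 2/21y^4 + 23/21y^3 + 11/7y^2 + 106/21y + 73/21, y^5 + 12y^4 + 17y^3 + 56y^2 + 42y - 8}.

These coincide, so the ideals are equal.

Yes, the ideals are equal.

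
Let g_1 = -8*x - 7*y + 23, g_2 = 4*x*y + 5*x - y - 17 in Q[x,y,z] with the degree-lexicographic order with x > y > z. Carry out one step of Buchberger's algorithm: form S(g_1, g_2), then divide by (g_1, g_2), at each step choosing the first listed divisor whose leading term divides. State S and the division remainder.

lcm(LM(g_1), LM(g_2)) = x*y.
S = (lcm/LT(g_1))·g_1 − (lcm/LT(g_2))·g_2 = 7/8*y**2 - 5/4*x - 21/8*y + 17/4.
Reduce S modulo (g_1, g_2) in that order:
  leading term y**2: no divisor's leading term divides it; move 7/8*y**2 to the remainder.
  leading term x: subtract (5/32)·g_1 from -5/4*x - 21/8*y + 17/4 → -49/32*y + 21/32
  leading term y: no divisor's leading term divides it; move -49/32*y to the remainder.
  leading term 1: no divisor's leading term divides it; move 21/32 to the remainder.
The remainder 7/8*y**2 - 49/32*y + 21/32 is nonzero, so it would be added as the next basis element.
This is the inner loop of Buchberger's algorithm — each nonzero remainder becomes a new basis element.

S(g_1, g_2) = 7/8*y**2 - 5/4*x - 21/8*y + 17/4; remainder on division = 7/8*y**2 - 49/32*y + 21/32.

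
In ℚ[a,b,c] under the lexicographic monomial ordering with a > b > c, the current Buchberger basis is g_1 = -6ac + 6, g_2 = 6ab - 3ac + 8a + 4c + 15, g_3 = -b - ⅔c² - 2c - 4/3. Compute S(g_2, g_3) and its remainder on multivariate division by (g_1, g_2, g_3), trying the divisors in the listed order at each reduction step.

S(g_2, g_3) = -⅔ac² - 5/2ac + ⅔c + 5/2; remainder on division = 0.

lcm(LM(g_2), LM(g_3)) = ab.
S = (lcm/LT(g_2))·g_2 − (lcm/LT(g_3))·g_3 = -⅔ac² - 5/2ac + ⅔c + 5/2.
Reduce S modulo (g_1, g_2, g_3) in that order:
  leading term ac²: subtract (1/9c)·g_1 from -⅔ac² - 5/2ac + ⅔c + 5/2 → -5/2ac + 5/2
  leading term ac: subtract (5/12)·g_1 from -5/2ac + 5/2 → 0
The remainder is 0, so this S-polynomial contributes no new basis element.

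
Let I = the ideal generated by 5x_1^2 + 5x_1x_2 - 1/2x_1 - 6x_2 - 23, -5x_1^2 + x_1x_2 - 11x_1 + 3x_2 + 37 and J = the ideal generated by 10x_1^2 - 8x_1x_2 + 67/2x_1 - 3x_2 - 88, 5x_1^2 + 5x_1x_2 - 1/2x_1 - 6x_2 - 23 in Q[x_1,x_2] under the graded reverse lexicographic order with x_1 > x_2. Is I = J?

Yes, the ideals are equal.

Equality of ideals is decidable: compute both reduced Gröbner bases (unique for the ordering) and check whether they agree.
Buchberger on the first generating set:
f_1 = 5x_1^2 + 5x_1x_2 - 1/2x_1 - 6x_2 - 23, LT = x_1^2.
f_2 = -5x_1^2 + x_1x_2 - 11x_1 + 3x_2 + 37, LT = x_1^2.

S(f_1,f_2): lcm = x_1^2. S = 6/5x_1x_2 - 23/10x_1 - 3/5x_2 + 14/5.
  reduce S modulo (f_1, f_2):
  remainder 6/5x_1x_2 - 23/10x_1 - 3/5x_2 + 14/5 ≠ 0; add g_3 = 6/5x_1x_2 - 23/10x_1 - 3/5x_2 + 14/5 to the basis.

S(f_1,g_3): lcm = x_1^2x_2. S = x_1x_2^2 + 23/12x_1^2 + 2/5x_1x_2 - 6/5x_2^2 - 7/3x_1 - 23/5x_2.
  reduce S modulo (f_1, f_2, g_3):
  remainder -7/10x_2^2 - 11/8x_1 - 133/30x_2 + 473/60 ≠ 0; add g_4 = -7/10x_2^2 - 11/8x_1 - 133/30x_2 + 473/60 to the basis.

The other S-polynomials (S(f_2,g_3), S(f_1,g_4), S(f_2,g_4), S(g_3,g_4)) all reduce to 0 modulo the current basis, so we have a Gröbner basis.
Inter-reduce: drop elements whose leading term is divisible by another's, tail-reduce, and make monic.
Reduced Gröbner basis: {x_1^2 + 109/60x_1 - 7/10x_2 - 104/15, x_1x_2 - 23/12x_1 - 1/2x_2 + 7/3, x_2^2 + 55/28x_1 + 19/3x_2 - 473/42}.

Buchberger on the second generating set:
h_1 = 10x_1^2 - 8x_1x_2 + 67/2x_1 - 3x_2 - 88, LT = x_1^2.
h_2 = 5x_1^2 + 5x_1x_2 - 1/2x_1 - 6x_2 - 23, LT = x_1^2.

S(h_1,h_2): lcm = x_1^2. S = -9/5x_1x_2 + 69/20x_1 + 9/10x_2 - 21/5.
  reduce S modulo (h_1, h_2):
  remainder -9/5x_1x_2 + 69/20x_1 + 9/10x_2 - 21/5 ≠ 0; add k_3 = -9/5x_1x_2 + 69/20x_1 + 9/10x_2 - 21/5 to the basis.

S(h_1,k_3): lcm = x_1^2x_2. S = -4/5x_1x_2^2 + 23/12x_1^2 + 77/20x_1x_2 - 3/10x_2^2 - 7/3x_1 - 44/5x_2.
  reduce S modulo (h_1, h_2, k_3):
  remainder -7/10x_2^2 - 11/8x_1 - 133/30x_2 + 473/60 ≠ 0; add k_4 = -7/10x_2^2 - 11/8x_1 - 133/30x_2 + 473/60 to the basis.

The other S-polynomials (S(h_2,k_3), S(h_1,k_4), S(h_2,k_4), S(k_3,k_4)) all reduce to 0 modulo the current basis, so we have a Gröbner basis.
Inter-reduce: drop elements whose leading term is divisible by another's, tail-reduce, and make monic.
Reduced Gröbner basis: {x_1^2 + 109/60x_1 - 7/10x_2 - 104/15, x_1x_2 - 23/12x_1 - 1/2x_2 + 7/3, x_2^2 + 55/28x_1 + 19/3x_2 - 473/42}.

Same reduced basis, so the two generating sets span the same ideal.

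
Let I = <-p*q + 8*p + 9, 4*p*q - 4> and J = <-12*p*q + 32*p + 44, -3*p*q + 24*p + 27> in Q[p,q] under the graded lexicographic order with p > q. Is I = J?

Yes, the ideals are equal.

Two ideals are equal iff their reduced Gröbner bases coincide (the reduced basis is unique for a fixed ordering).
Buchberger on the first generating set:
f_1 = -p*q + 8*p + 9, LT = p*q.
f_2 = 4*p*q - 4, LT = p*q.

S(f_1,f_2): lcm = p*q. S = -8*p - 8.
  leading term p: no divisor's leading term divides it; move -8*p to the remainder.
  leading term 1: no divisor's leading term divides it; move -8 to the remainder.
  remainder -8*p - 8 ≠ 0; add g_3 = -8*p - 8 to the basis.

S(f_1,g_3): lcm = p*q. S = -8*p - q - 9.
  leading term p: subtract (1)·g_3 from -8*p - q - 9 → -q - 1
  leading term q: no divisor's leading term divides it; move -q to the remainder.
  leading term 1: no divisor's leading term divides it; move -1 to the remainder.
  remainder -q - 1 ≠ 0; add g_4 = -q - 1 to the basis.

The other S-polynomials (S(f_2,g_3), S(f_1,g_4), S(f_2,g_4), S(g_3,g_4)) all reduce to 0 modulo the current basis, so we have a Gröbner basis.
Inter-reduce: drop elements whose leading term is divisible by another's, tail-reduce, and make monic.
Reduced Gröbner basis: {p + 1, q + 1}.

Buchberger on the second generating set:
h_1 = -12*p*q + 32*p + 44, LT = p*q.
h_2 = -3*p*q + 24*p + 27, LT = p*q.

S(h_1,h_2): lcm = p*q. S = 16/3*p + 16/3.
  leading term p: no divisor's leading term divides it; move 16/3*p to the remainder.
  leading term 1: no divisor's leading term divides it; move 16/3 to the remainder.
  remainder 16/3*p + 16/3 ≠ 0; add k_3 = 16/3*p + 16/3 to the basis.

S(h_1,k_3): lcm = p*q. S = -8/3*p - q - 11/3.
  leading term p: subtract (-1/2)·k_3 from -8/3*p - q - 11/3 → -q - 1
  leading term q: no divisor's leading term divides it; move -q to the remainder.
  leading term 1: no divisor's leading term divides it; move -1 to the remainder.
  remainder -q - 1 ≠ 0; add k_4 = -q - 1 to the basis.

The other S-polynomials (S(h_2,k_3), S(h_1,k_4), S(h_2,k_4), S(k_3,k_4)) all reduce to 0 modulo the current basis, so we have a Gröbner basis.
Inter-reduce: drop elements whose leading term is divisible by another's, tail-reduce, and make monic.
Reduced Gröbner basis: {p + 1, q + 1}.

Same reduced basis, so the two generating sets span the same ideal.
The same test decides containment: I ⊆ J iff every generator of I reduces to 0 modulo a Gröbner basis of J.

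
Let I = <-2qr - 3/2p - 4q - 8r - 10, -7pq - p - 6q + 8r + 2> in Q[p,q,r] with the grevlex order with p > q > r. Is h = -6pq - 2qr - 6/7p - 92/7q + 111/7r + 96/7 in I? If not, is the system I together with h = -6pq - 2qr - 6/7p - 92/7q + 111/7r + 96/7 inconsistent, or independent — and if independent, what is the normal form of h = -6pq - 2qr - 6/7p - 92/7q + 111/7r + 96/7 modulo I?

First compute the reduced Gröbner basis of I by Buchberger's algorithm.
f_1 = -2qr - 3/2p - 4q - 8r - 10, LT = qr.
f_2 = -7pq - p - 6q + 8r + 2, LT = pq.

S(f_1,f_2): lcm = pqr. S = 3/4p^2 + 2pq + 27/7pr - 6/7qr + 8/7r^2 + 5p + 2/7r.
  leading term p^2: no divisor's leading term divides it; move 3/4p^2 to the remainder.
  leading term pq: subtract (-2/7)·f_2 from 2pq + 27/7pr - 6/7qr + 8/7r^2 + 5p + 2/7r → 27/7pr - 6/7qr + 8/7r^2 + 33/7p - 12/7q + 18/7r + 4/7
  leading term pr: no divisor's leading term divides it; move 27/7pr to the remainder.
  leading term qr: subtract (3/7)·f_1 from -6/7qr + 8/7r^2 + 33/7p - 12/7q + 18/7r + 4/7 → 8/7r^2 + 75/14p + 6r + 34/7
  leading term r^2: no divisor's leading term divides it; move 8/7r^2 to the remainder.
  leading term p: no divisor's leading term divides it; move 75/14p to the remainder.
  leading term r: no divisor's leading term divides it; move 6r to the remainder.
  leading term 1: no divisor's leading term divides it; move 34/7 to the remainder.
  remainder 3/4p^2 + 27/7pr + 8/7r^2 + 75/14p + 6r + 34/7 ≠ 0; add k_3 = 3/4p^2 + 27/7pr + 8/7r^2 + 75/14p + 6r + 34/7 to the basis.

The other S-polynomials (S(f_1,k_3), S(f_2,k_3)) all reduce to 0 modulo the current basis, so we have a Gröbner basis.
Inter-reduce: drop elements whose leading term is divisible by another's, tail-reduce, and make monic.
Reduced Gröbner basis: {p^2 + 36/7pr + 32/21r^2 + 50/7p + 8r + 136/21, pq + 1/7p + 6/7q - 8/7r - 2/7, qr + 3/4p + 2q + 4r + 5}.
Label its elements g_1 = p^2 + 36/7pr + 32/21r^2 + 50/7p + 8r + 136/21, g_2 = pq + 1/7p + 6/7q - 8/7r - 2/7, g_3 = qr + 3/4p + 2q + 4r + 5.

Reduce h = -6pq - 2qr - 6/7p - 92/7q + 111/7r + 96/7 modulo G:
  leading term pq: subtract (-6)·g_2 from -6pq - 2qr - 6/7p - 92/7q + 111/7r + 96/7 → -2qr - 8q + 9r + 12
  leading term qr: subtract (-2)·g_3 from -2qr - 8q + 9r + 12 → 3/2p - 4q + 17r + 22
  leading term p: no divisor's leading term divides it; move 3/2p to the remainder.
  leading term q: no divisor's leading term divides it; move -4q to the remainder.
  leading term r: no divisor's leading term divides it; move 17r to the remainder.
  leading term 1: no divisor's leading term divides it; move 22 to the remainder.
  normal form = 3/2p - 4q + 17r + 22.
The normal form is nonzero, so h ∉ I. Since h minus its normal form lies in I, I + (h) = I + (n) where n = 3/2p - 4q + 17r + 22; decide whether this ideal is the whole ring.
Run Buchberger on G together with n (pairs among the g_i already reduce to 0 since G is a Gröbner basis):
g_1 = p^2 + 36/7pr + 32/21r^2 + 50/7p + 8r + 136/21, LT = p^2.
g_2 = pq + 1/7p + 6/7q - 8/7r - 2/7, LT = pq.
g_3 = qr + 3/4p + 2q + 4r + 5, LT = qr.
n = 3/2p - 4q + 17r + 22, LT = p.

S(g_1,n): lcm = p^2. S = 8/3pq - 130/21pr + 32/21r^2 - 158/21p + 8r + 136/21.
  leading term pq: subtract (8/3)·g_2 from 8/3pq - 130/21pr + 32/21r^2 - 158/21p + 8r + 136/21 → -130/21pr + 32/21r^2 - 166/21p - 16/7q + 232/21r + 152/21
  leading term pr: subtract (-260/63r)·n from -130/21pr + 32/21r^2 - 166/21p - 16/7q + 232/21r + 152/21 → -1040/63qr + 4516/63r^2 - 166/21p - 16/7q + 6416/63r + 152/21
  leading term qr: subtract (-1040/63)·g_3 from -1040/63qr + 4516/63r^2 - 166/21p - 16/7q + 6416/63r + 152/21 → 4516/63r^2 + 94/21p + 1936/63q + 10576/63r + 808/9
  leading term r^2: no divisor's leading term divides it; move 4516/63r^2 to the remainder.
  leading term p: subtract (188/63)·n from 94/21p + 1936/63q + 10576/63r + 808/9 → 128/3q + 820/7r + 1520/63
  leading term q: no divisor's leading term divides it; move 128/3q to the remainder.
  leading term r: no divisor's leading term divides it; move 820/7r to the remainder.
  leading term 1: no divisor's leading term divides it; move 1520/63 to the remainder.
  remainder 4516/63r^2 + 128/3q + 820/7r + 1520/63 ≠ 0; add m_5 = 4516/63r^2 + 128/3q + 820/7r + 1520/63 to the basis.

S(g_2,n): lcm = pq. S = 8/3q^2 - 34/3qr + 1/7p - 290/21q - 8/7r - 2/7.
  leading term q^2: no divisor's leading term divides it; move 8/3q^2 to the remainder.
  leading term qr: subtract (-34/3)·g_3 from -34/3qr + 1/7p - 290/21q - 8/7r - 2/7 → 121/14p + 62/7q + 928/21r + 1184/21
  leading term p: subtract (121/21)·n from 121/14p + 62/7q + 928/21r + 1184/21 → 670/21q - 1129/21r - 1478/21
  leading term q: no divisor's leading term divides it; move 670/21q to the remainder.
  leading term r: no divisor's leading term divides it; move -1129/21r to the remainder.
  leading term 1: no divisor's leading term divides it; move -1478/21 to the remainder.
  remainder 8/3q^2 + 670/21q - 1129/21r - 1478/21 ≠ 0; add m_6 = 8/3q^2 + 670/21q - 1129/21r - 1478/21 to the basis.

The other S-polynomials (S(g_1,g_2), S(g_1,g_3), S(g_2,g_3), S(g_3,n), S(g_1,m_5), S(g_2,m_5), S(g_3,m_5), S(n,m_5), S(g_1,m_6), S(g_2,m_6), S(g_3,m_6), S(n,m_6), S(m_5,m_6)) all reduce to 0 modulo the current basis, so we have a Gröbner basis.
Inter-reduce: drop elements whose leading term is divisible by another's, tail-reduce, and make monic.
Reduced Gröbner basis: {q^2 + 335/28q - 1129/56r - 739/28, qr + 4q - 9/2r - 6, r^2 + 672/1129q + 1845/1129r + 380/1129, p - 8/3q + 34/3r + 44/3}.
The reduced Gröbner basis of I + (h) is {q^2 + 335/28q - 1129/56r - 739/28, qr + 4q - 9/2r - 6, r^2 + 672/1129q + 1845/1129r + 380/1129, p - 8/3q + 34/3r + 44/3} ≠ {1}, a proper ideal, so the enlarged system stays consistent: h is independent of I, with normal form 3/2p - 4q + 17r + 22.

-6pq - 2qr - 6/7p - 92/7q + 111/7r + 96/7 is independent of I; its normal form modulo I is 3/2p - 4q + 17r + 22.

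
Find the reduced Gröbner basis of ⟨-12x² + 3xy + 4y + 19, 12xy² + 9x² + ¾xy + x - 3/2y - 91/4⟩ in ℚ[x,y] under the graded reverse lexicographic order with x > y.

G = {xy² + ¼xy + 1/12x + ⅛y - 17/24, y³ + ⅜xy + 157/32y² - 17/8x + 173/96y + 19/48, x² - ¼xy - ⅓y - 19/12}

The reduced Gröbner basis is the canonical form of the ideal for this ordering.

f_1 = -12x² + 3xy + 4y + 19, LT = x².
f_2 = 12xy² + 9x² + ¾xy + x - 3/2y - 91/4, LT = xy².

S(f_1,f_2): lcm = x²y². S = -¼xy³ - ¾x³ - 1/16x²y - ⅓y³ - 1/12x² + ⅛xy - 19/12y² + 91/48x.
  reduce S modulo (f_1, f_2):
  remainder -⅓y³ - ⅛xy - 157/96y² + 17/24x - 173/288y - 19/144 ≠ 0; add g_3 = -⅓y³ - ⅛xy - 157/96y² + 17/24x - 173/288y - 19/144 to the basis.

The other S-polynomials (S(f_1,g_3), S(f_2,g_3)) all reduce to 0 modulo the current basis, so we have a Gröbner basis.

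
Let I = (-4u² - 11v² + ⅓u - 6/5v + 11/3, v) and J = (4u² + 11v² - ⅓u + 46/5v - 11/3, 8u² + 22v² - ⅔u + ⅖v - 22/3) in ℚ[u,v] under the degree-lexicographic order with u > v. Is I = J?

Two ideals are equal iff their reduced Gröbner bases coincide (the reduced basis is unique for a fixed ordering).
Buchberger on the first generating set:
f_1 = -4u² - 11v² + ⅓u - 6/5v + 11/3, LT = u².
f_2 = v, LT = v.

The S-polynomials (S(f_1,f_2)) all reduce to 0 modulo the current basis, so we have a Gröbner basis.
Inter-reduce: drop elements whose leading term is divisible by another's, tail-reduce, and make monic.
Reduced Gröbner basis: {u² - 1/12u - 11/12, v}.

Buchberger on the second generating set:
h_1 = 4u² + 11v² - ⅓u + 46/5v - 11/3, LT = u².
h_2 = 8u² + 22v² - ⅔u + ⅖v - 22/3, LT = u².

S(h_1,h_2): lcm = u². S = 9/4v.
  reduce S modulo (h_1, h_2):
  remainder 9/4v ≠ 0; add k_3 = 9/4v to the basis.

The other S-polynomials (S(h_1,k_3), S(h_2,k_3)) all reduce to 0 modulo the current basis, so we have a Gröbner basis.
Inter-reduce: drop elements whose leading term is divisible by another's, tail-reduce, and make monic.
Reduced Gröbner basis: {u² - 1/12u - 11/12, v}.

These coincide, so the ideals are equal.

Yes, the ideals are equal.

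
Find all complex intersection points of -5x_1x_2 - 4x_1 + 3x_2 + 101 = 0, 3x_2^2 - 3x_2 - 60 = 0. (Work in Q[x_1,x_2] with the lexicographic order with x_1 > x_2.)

{(-89/16, -4), (4, 5)}

Compute a lex Gröbner basis by Buchberger's algorithm.
f_1 = -5x_1x_2 - 4x_1 + 3x_2 + 101, LT = x_1x_2.
f_2 = 3x_2^2 - 3x_2 - 60, LT = x_2^2.

S(f_1,f_2): lcm = x_1x_2^2. S = 9/5x_1x_2 + 20x_1 - 3/5x_2^2 - 101/5x_2.
  leading term x_1x_2: subtract (-9/25)·f_1 from 9/5x_1x_2 + 20x_1 - 3/5x_2^2 - 101/5x_2 → 464/25x_1 - 3/5x_2^2 - 478/25x_2 + 909/25
  leading term x_1: no divisor's leading term divides it; move 464/25x_1 to the remainder.
  leading term x_2^2: subtract (-1/5)·f_2 from -3/5x_2^2 - 478/25x_2 + 909/25 → -493/25x_2 + 609/25
  leading term x_2: no divisor's leading term divides it; move -493/25x_2 to the remainder.
  leading term 1: no divisor's leading term divides it; move 609/25 to the remainder.
  remainder 464/25x_1 - 493/25x_2 + 609/25 ≠ 0; add h_3 = 464/25x_1 - 493/25x_2 + 609/25 to the basis.

S(f_1,h_3): lcm = x_1x_2. S = 4/5x_1 + 17/16x_2^2 - 153/80x_2 - 101/5.
  leading term x_1: subtract (5/116)·h_3 from 4/5x_1 + 17/16x_2^2 - 153/80x_2 - 101/5 → 17/16x_2^2 - 17/16x_2 - 85/4
  leading term x_2^2: subtract (17/48)·f_2 from 17/16x_2^2 - 17/16x_2 - 85/4 → 0
  remainder 0.

S(f_2,h_3): leading monomials are coprime, so the S-polynomial reduces to 0 (Buchberger's first criterion).
Every S-polynomial of the final basis reduces to 0, so we have a Gröbner basis.
Inter-reduce: drop elements whose leading term is divisible by another's, tail-reduce, and make monic.
Reduced Gröbner basis: {x_1 - 17/16x_2 + 21/16, x_2^2 - x_2 - 20}.

Elimination: the polynomial x_2^2 - x_2 - 20 lies in the elimination ideal for x_2, so x_2 ∈ {-4, 5}. For each such x_2, the remaining basis elements (now univariate) give the rest of the solution.
  x_2 = -4: the earlier basis element becomes x_1 + 89/16 = 0, giving x_1 = -89/16 — point (-89/16, -4).
  x_2 = 5: the earlier basis element becomes x_1 - 4 = 0, giving x_1 = 4 — point (4, 5).
Each listed point satisfies every original equation (direct substitution).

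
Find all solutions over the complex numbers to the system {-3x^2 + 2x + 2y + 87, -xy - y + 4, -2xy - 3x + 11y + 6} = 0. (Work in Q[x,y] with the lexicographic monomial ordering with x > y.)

{(-5, -1)}

Compute a lex Gröbner basis by Buchberger's algorithm.
f_1 = -3x^2 + 2x + 2y + 87, LT = x^2.
f_2 = -xy - y + 4, LT = xy.
f_3 = -2xy - 3x + 11y + 6, LT = xy.

S(f_1,f_2): lcm = x^2y. S = -5/3xy + 4x - 2/3y^2 - 29y.
  leading term xy: subtract (5/3)·f_2 from -5/3xy + 4x - 2/3y^2 - 29y → 4x - 2/3y^2 - 82/3y - 20/3
  leading term x: no divisor's leading term divides it; move 4x to the remainder.
  leading term y^2: no divisor's leading term divides it; move -2/3y^2 to the remainder.
  leading term y: no divisor's leading term divides it; move -82/3y to the remainder.
  leading term 1: no divisor's leading term divides it; move -20/3 to the remainder.
  remainder 4x - 2/3y^2 - 82/3y - 20/3 ≠ 0; add h_4 = 4x - 2/3y^2 - 82/3y - 20/3 to the basis.

S(f_1,f_3): lcm = x^2y. S = -3/2x^2 + 29/6xy + 3x - 2/3y^2 - 29y.
  leading term x^2: subtract (1/2)·f_1 from -3/2x^2 + 29/6xy + 3x - 2/3y^2 - 29y → 29/6xy + 2x - 2/3y^2 - 30y - 87/2
  leading term xy: subtract (-29/6)·f_2 from 29/6xy + 2x - 2/3y^2 - 30y - 87/2 → 2x - 2/3y^2 - 209/6y - 145/6
  leading term x: subtract (1/2)·h_4 from 2x - 2/3y^2 - 209/6y - 145/6 → -1/3y^2 - 127/6y - 125/6
  leading term y^2: no divisor's leading term divides it; move -1/3y^2 to the remainder.
  leading term y: no divisor's leading term divides it; move -127/6y to the remainder.
  leading term 1: no divisor's leading term divides it; move -125/6 to the remainder.
  remainder -1/3y^2 - 127/6y - 125/6 ≠ 0; add h_5 = -1/3y^2 - 127/6y - 125/6 to the basis.

S(f_2,f_3): lcm = xy. S = -3/2x + 13/2y - 1.
  leading term x: subtract (-3/8)·h_4 from -3/2x + 13/2y - 1 → -1/4y^2 - 15/4y - 7/2
  leading term y^2: subtract (3/4)·h_5 from -1/4y^2 - 15/4y - 7/2 → 97/8y + 97/8
  leading term y: no divisor's leading term divides it; move 97/8y to the remainder.
  leading term 1: no divisor's leading term divides it; move 97/8 to the remainder.
  remainder 97/8y + 97/8 ≠ 0; add h_6 = 97/8y + 97/8 to the basis.

The other S-polynomials (S(f_1,h_4), S(f_2,h_4), S(f_3,h_4), S(f_1,h_5), S(f_2,h_5), S(f_3,h_5), S(h_4,h_5), S(f_1,h_6), S(f_2,h_6), S(f_3,h_6), S(h_4,h_6), S(h_5,h_6)) all reduce to 0 modulo the current basis, so we have a Gröbner basis.
Inter-reduce: drop elements whose leading term is divisible by another's, tail-reduce, and make monic.
Reduced Gröbner basis: {x + 5, y + 1}.

Elimination: the polynomial y + 1 lies in the elimination ideal for y, so y ∈ {-1}. For each such y, the remaining basis elements (now univariate) give the rest of the solution.
  y = -1: the earlier basis element becomes x + 5 = 0, giving x = -5 — point (-5, -1).
Substituting each solution back into the original system confirms all equations vanish.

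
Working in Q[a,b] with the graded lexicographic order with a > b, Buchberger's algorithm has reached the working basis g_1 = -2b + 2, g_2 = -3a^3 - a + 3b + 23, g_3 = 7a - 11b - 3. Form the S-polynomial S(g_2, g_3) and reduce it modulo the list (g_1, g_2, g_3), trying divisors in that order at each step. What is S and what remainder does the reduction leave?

S(g_2, g_3) = 11/7a^2b + 3/7a^2 + 1/3a - b - 23/3; remainder on division = 0.

lcm(LM(g_2), LM(g_3)) = a^3.
S = (lcm/LT(g_2))·g_2 − (lcm/LT(g_3))·g_3 = 11/7a^2b + 3/7a^2 + 1/3a - b - 23/3.
Reduce S modulo (g_1, g_2, g_3) in that order:
  leading term a^2b: subtract (-11/14a^2)·g_1 from 11/7a^2b + 3/7a^2 + 1/3a - b - 23/3 → 2a^2 + 1/3a - b - 23/3
  leading term a^2: subtract (2/7a)·g_3 from 2a^2 + 1/3a - b - 23/3 → 22/7ab + 25/21a - b - 23/3
  leading term ab: subtract (-11/7a)·g_1 from 22/7ab + 25/21a - b - 23/3 → 13/3a - b - 23/3
  leading term a: subtract (13/21)·g_3 from 13/3a - b - 23/3 → 122/21b - 122/21
  leading term b: subtract (-61/21)·g_1 from 122/21b - 122/21 → 0
The remainder is 0, so this S-polynomial contributes no new basis element.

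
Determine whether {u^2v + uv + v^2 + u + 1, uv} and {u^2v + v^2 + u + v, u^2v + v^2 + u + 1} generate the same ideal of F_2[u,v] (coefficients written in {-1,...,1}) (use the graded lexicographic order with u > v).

No, the ideals differ.

For a fixed monomial order, each ideal has a unique reduced Gröbner basis; comparing bases decides equality.
Buchberger on the first generating set:
f_1 = u^2v + uv + v^2 + u + 1, LT = u^2v.
f_2 = uv, LT = uv.

S(f_1,f_2): lcm = u^2v. S = uv + v^2 + u + 1.
  reduce S modulo (f_1, f_2):
  remainder v^2 + u + 1 ≠ 0; add g_3 = v^2 + u + 1 to the basis.

S(f_1,g_3): lcm = u^2v^2. S = u^3 + uv^2 + v^3 + u^2 + uv + v.
  reduce S modulo (f_1, f_2, g_3):
  remainder u^3 + u^2 ≠ 0; add g_4 = u^3 + u^2 to the basis.

S(f_2,g_3): lcm = uv^2. S = u^2 + u.
  reduce S modulo (f_1, f_2, g_3, g_4):
  remainder u^2 + u ≠ 0; add g_5 = u^2 + u to the basis.

The other S-polynomials (S(f_1,g_4), S(f_2,g_4), S(g_3,g_4), S(f_1,g_5), S(f_2,g_5), S(g_3,g_5), S(g_4,g_5)) all reduce to 0 modulo the current basis, so we have a Gröbner basis.
Inter-reduce: drop elements whose leading term is divisible by another's, tail-reduce, and make monic.
Reduced Gröbner basis: {u^2 + u, uv, v^2 + u + 1}.

Buchberger on the second generating set:
h_1 = u^2v + v^2 + u + v, LT = u^2v.
h_2 = u^2v + v^2 + u + 1, LT = u^2v.

S(h_1,h_2): lcm = u^2v. S = v + 1.
  reduce S modulo (h_1, h_2):
  remainder v + 1 ≠ 0; add k_3 = v + 1 to the basis.

S(h_1,k_3): lcm = u^2v. S = u^2 + v^2 + u + v.
  reduce S modulo (h_1, h_2, k_3):
  remainder u^2 + u ≠ 0; add k_4 = u^2 + u to the basis.

The other S-polynomials (S(h_2,k_3), S(h_1,k_4), S(h_2,k_4), S(k_3,k_4)) all reduce to 0 modulo the current basis, so we have a Gröbner basis.
Inter-reduce: drop elements whose leading term is divisible by another's, tail-reduce, and make monic.
Reduced Gröbner basis: {u^2 + u, v + 1}.

These differ, so the ideals are not equal.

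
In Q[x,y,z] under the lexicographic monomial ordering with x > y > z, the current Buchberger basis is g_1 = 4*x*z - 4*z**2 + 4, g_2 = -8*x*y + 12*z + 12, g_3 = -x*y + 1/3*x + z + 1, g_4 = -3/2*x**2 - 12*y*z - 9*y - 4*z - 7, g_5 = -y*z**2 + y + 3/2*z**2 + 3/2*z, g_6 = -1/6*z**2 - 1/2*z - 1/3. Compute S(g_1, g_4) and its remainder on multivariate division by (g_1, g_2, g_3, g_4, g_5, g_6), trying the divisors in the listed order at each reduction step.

lcm(LM(g_1), LM(g_4)) = x**2*z.
S = (lcm/LT(g_1))·g_1 − (lcm/LT(g_4))·g_4 = -x*z**2 + x - 8*y*z**2 - 6*y*z - 8/3*z**2 - 14/3*z.
Reduce S modulo (g_1, g_2, g_3, g_4, g_5, g_6) in that order:
  leading term x*z**2: subtract (-1/4*z)·g_1 from -x*z**2 + x - 8*y*z**2 - 6*y*z - 8/3*z**2 - 14/3*z → x - 8*y*z**2 - 6*y*z - z**3 - 8/3*z**2 - 11/3*z
  leading term x: no divisor's leading term divides it; move x to the remainder.
  leading term y*z**2: subtract (8)·g_5 from -8*y*z**2 - 6*y*z - z**3 - 8/3*z**2 - 11/3*z → -6*y*z - 8*y - z**3 - 44/3*z**2 - 47/3*z
  leading term y*z: no divisor's leading term divides it; move -6*y*z to the remainder.
  leading term y: no divisor's leading term divides it; move -8*y to the remainder.
  leading term z**3: subtract (6*z)·g_6 from -z**3 - 44/3*z**2 - 47/3*z → -35/3*z**2 - 41/3*z
  leading term z**2: subtract (70)·g_6 from -35/3*z**2 - 41/3*z → 64/3*z + 70/3
  leading term z: no divisor's leading term divides it; move 64/3*z to the remainder.
  leading term 1: no divisor's leading term divides it; move 70/3 to the remainder.
The remainder x - 6*y*z - 8*y + 64/3*z + 70/3 is nonzero, so it would be added as the next basis element.

S(g_1, g_4) = -x*z**2 + x - 8*y*z**2 - 6*y*z - 8/3*z**2 - 14/3*z; remainder on division = x - 6*y*z - 8*y + 64/3*z + 70/3.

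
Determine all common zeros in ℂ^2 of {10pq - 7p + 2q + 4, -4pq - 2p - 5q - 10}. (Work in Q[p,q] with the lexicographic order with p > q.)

Compute a lex Gröbner basis by Buchberger's algorithm.
f_1 = 10pq - 7p + 2q + 4, LT = pq.
f_2 = -4pq - 2p - 5q - 10, LT = pq.

S(f_1,f_2): lcm = pq. S = -\tfrac{6}{5}p - \tfrac{21}{20}q - \tfrac{21}{10}.
  reduce S modulo (f_1, f_2):
  remainder -\tfrac{6}{5}p - \tfrac{21}{20}q - \tfrac{21}{10} ≠ 0; add h_3 = -\tfrac{6}{5}p - \tfrac{21}{20}q - \tfrac{21}{10} to the basis.

S(f_1,h_3): lcm = pq. S = -\tfrac{7}{10}p - \tfrac{7}{8}q^{2} - \tfrac{31}{20}q + \tfrac{2}{5}.
  reduce S modulo (f_1, f_2, h_3):
  remainder -\tfrac{7}{8}q^{2} - \tfrac{15}{16}q + \tfrac{13}{8} ≠ 0; add h_4 = -\tfrac{7}{8}q^{2} - \tfrac{15}{16}q + \tfrac{13}{8} to the basis.

The other S-polynomials (S(f_2,h_3), S(f_1,h_4), S(f_2,h_4), S(h_3,h_4)) all reduce to 0 modulo the current basis, so we have a Gröbner basis.
Inter-reduce: drop elements whose leading term is divisible by another's, tail-reduce, and make monic.
Reduced Gröbner basis: {p + \tfrac{7}{8}q + \tfrac{7}{4}, q^{2} + \tfrac{15}{14}q - \tfrac{13}{7}}.

A lex Gröbner basis eliminates variables successively. Here q^{2} + \tfrac{15}{14}q - \tfrac{13}{7} depends only on q, with roots {-2, 13/14}; lifting each root through the earlier basis elements recovers the full solutions.
  q = -2: the earlier basis element becomes p = 0, giving p = 0 — point (0, -2).
  q = 13/14: the earlier basis element becomes p + \tfrac{41}{16} = 0, giving p = -41/16 — point (-41/16, 13/14).
A lex Gröbner basis triangularizes the system, enabling back-substitution.

{(0, -2), (-41/16, 13/14)}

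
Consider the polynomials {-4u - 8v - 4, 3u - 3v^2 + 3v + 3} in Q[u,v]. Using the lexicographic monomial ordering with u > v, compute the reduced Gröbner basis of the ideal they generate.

G = {u + 2v + 1, v^2 + v}

The reduced Gröbner basis is the canonical form of the ideal for this ordering.

f_1 = -4u - 8v - 4, LT = u.
f_2 = 3u - 3v^2 + 3v + 3, LT = u.

S(f_1,f_2): lcm = u. S = v^2 + v.
  reduce S modulo (f_1, f_2):
  remainder v^2 + v ≠ 0; add g_3 = v^2 + v to the basis.

The other S-polynomials (S(f_1,g_3), S(f_2,g_3)) all reduce to 0 modulo the current basis, so we have a Gröbner basis.
Inter-reduce: drop elements whose leading term is divisible by another's, tail-reduce, and make monic.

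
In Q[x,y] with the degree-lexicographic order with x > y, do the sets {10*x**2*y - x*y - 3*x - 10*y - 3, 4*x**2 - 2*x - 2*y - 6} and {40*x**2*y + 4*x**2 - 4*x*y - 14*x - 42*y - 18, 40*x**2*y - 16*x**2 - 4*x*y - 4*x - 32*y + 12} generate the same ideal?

Yes, the ideals are equal.

For a fixed monomial order, each ideal has a unique reduced Gröbner basis; comparing bases decides equality.
Buchberger on the first generating set:
f_1 = 10*x**2*y - x*y - 3*x - 10*y - 3, LT = x**2*y.
f_2 = 4*x**2 - 2*x - 2*y - 6, LT = x**2.

S(f_1,f_2): lcm = x**2*y. S = 2/5*x*y + 1/2*y**2 - 3/10*x + 1/2*y - 3/10.
  leading term x*y: no divisor's leading term divides it; move 2/5*x*y to the remainder.
  leading term y**2: no divisor's leading term divides it; move 1/2*y**2 to the remainder.
  leading term x: no divisor's leading term divides it; move -3/10*x to the remainder.
  leading term y: no divisor's leading term divides it; move 1/2*y to the remainder.
  leading term 1: no divisor's leading term divides it; move -3/10 to the remainder.
  remainder 2/5*x*y + 1/2*y**2 - 3/10*x + 1/2*y - 3/10 ≠ 0; add g_3 = 2/5*x*y + 1/2*y**2 - 3/10*x + 1/2*y - 3/10 to the basis.

S(f_1,g_3): lcm = x**2*y. S = -5/4*x*y**2 + 3/4*x**2 - 27/20*x*y + 9/20*x - y - 3/10.
  leading term x*y**2: subtract (-25/8*y)·g_3 from -5/4*x*y**2 + 3/4*x**2 - 27/20*x*y + 9/20*x - y - 3/10 → 25/16*y**3 + 3/4*x**2 - 183/80*x*y + 25/16*y**2 + 9/20*x - 31/16*y - 3/10
  leading term y**3: no divisor's leading term divides it; move 25/16*y**3 to the remainder.
  leading term x**2: subtract (3/16)·f_2 from 3/4*x**2 - 183/80*x*y + 25/16*y**2 + 9/20*x - 31/16*y - 3/10 → -183/80*x*y + 25/16*y**2 + 33/40*x - 25/16*y + 33/40
  leading term x*y: subtract (-183/32)·g_3 from -183/80*x*y + 25/16*y**2 + 33/40*x - 25/16*y + 33/40 → 283/64*y**2 - 57/64*x + 83/64*y - 57/64
  leading term y**2: no divisor's leading term divides it; move 283/64*y**2 to the remainder.
  leading term x: no divisor's leading term divides it; move -57/64*x to the remainder.
  leading term y: no divisor's leading term divides it; move 83/64*y to the remainder.
  leading term 1: no divisor's leading term divides it; move -57/64 to the remainder.
  remainder 25/16*y**3 + 283/64*y**2 - 57/64*x + 83/64*y - 57/64 ≠ 0; add g_4 = 25/16*y**3 + 283/64*y**2 - 57/64*x + 83/64*y - 57/64 to the basis.

The other S-polynomials (S(f_2,g_3), S(f_1,g_4), S(f_2,g_4), S(g_3,g_4)) all reduce to 0 modulo the current basis, so we have a Gröbner basis.
Inter-reduce: drop elements whose leading term is divisible by another's, tail-reduce, and make monic.
Reduced Gröbner basis: {y**3 + 283/100*y**2 - 57/100*x + 83/100*y - 57/100, x**2 - 1/2*x - 1/2*y - 3/2, x*y + 5/4*y**2 - 3/4*x + 5/4*y - 3/4}.

Buchberger on the second generating set:
h_1 = 40*x**2*y + 4*x**2 - 4*x*y - 14*x - 42*y - 18, LT = x**2*y.
h_2 = 40*x**2*y - 16*x**2 - 4*x*y - 4*x - 32*y + 12, LT = x**2*y.

S(h_1,h_2): lcm = x**2*y. S = 1/2*x**2 - 1/4*x - 1/4*y - 3/4.
  leading term x**2: no divisor's leading term divides it; move 1/2*x**2 to the remainder.
  leading term x: no divisor's leading term divides it; move -1/4*x to the remainder.
  leading term y: no divisor's leading term divides it; move -1/4*y to the remainder.
  leading term 1: no divisor's leading term divides it; move -3/4 to the remainder.
  remainder 1/2*x**2 - 1/4*x - 1/4*y - 3/4 ≠ 0; add k_3 = 1/2*x**2 - 1/4*x - 1/4*y - 3/4 to the basis.

S(h_1,k_3): lcm = x**2*y. S = 1/10*x**2 + 2/5*x*y + 1/2*y**2 - 7/20*x + 9/20*y - 9/20.
  leading term x**2: subtract (1/5)·k_3 from 1/10*x**2 + 2/5*x*y + 1/2*y**2 - 7/20*x + 9/20*y - 9/20 → 2/5*x*y + 1/2*y**2 - 3/10*x + 1/2*y - 3/10
  leading term x*y: no divisor's leading term divides it; move 2/5*x*y to the remainder.
  leading term y**2: no divisor's leading term divides it; move 1/2*y**2 to the remainder.
  leading term x: no divisor's leading term divides it; move -3/10*x to the remainder.
  leading term y: no divisor's leading term divides it; move 1/2*y to the remainder.
  leading term 1: no divisor's leading term divides it; move -3/10 to the remainder.
  remainder 2/5*x*y + 1/2*y**2 - 3/10*x + 1/2*y - 3/10 ≠ 0; add k_4 = 2/5*x*y + 1/2*y**2 - 3/10*x + 1/2*y - 3/10 to the basis.

S(h_1,k_4): lcm = x**2*y. S = -5/4*x*y**2 + 17/20*x**2 - 27/20*x*y + 2/5*x - 21/20*y - 9/20.
  leading term x*y**2: subtract (-25/8*y)·k_4 from -5/4*x*y**2 + 17/20*x**2 - 27/20*x*y + 2/5*x - 21/20*y - 9/20 → 25/16*y**3 + 17/20*x**2 - 183/80*x*y + 25/16*y**2 + 2/5*x - 159/80*y - 9/20
  leading term y**3: no divisor's leading term divides it; move 25/16*y**3 to the remainder.
  leading term x**2: subtract (17/10)·k_3 from 17/20*x**2 - 183/80*x*y + 25/16*y**2 + 2/5*x - 159/80*y - 9/20 → -183/80*x*y + 25/16*y**2 + 33/40*x - 25/16*y + 33/40
  leading term x*y: subtract (-183/32)·k_4 from -183/80*x*y + 25/16*y**2 + 33/40*x - 25/16*y + 33/40 → 283/64*y**2 - 57/64*x + 83/64*y - 57/64
  leading term y**2: no divisor's leading term divides it; move 283/64*y**2 to the remainder.
  leading term x: no divisor's leading term divides it; move -57/64*x to the remainder.
  leading term y: no divisor's leading term divides it; move 83/64*y to the remainder.
  leading term 1: no divisor's leading term divides it; move -57/64 to the remainder.
  remainder 25/16*y**3 + 283/64*y**2 - 57/64*x + 83/64*y - 57/64 ≠ 0; add k_5 = 25/16*y**3 + 283/64*y**2 - 57/64*x + 83/64*y - 57/64 to the basis.

The other S-polynomials (S(h_2,k_3), S(h_2,k_4), S(k_3,k_4), S(h_1,k_5), S(h_2,k_5), S(k_3,k_5), S(k_4,k_5)) all reduce to 0 modulo the current basis, so we have a Gröbner basis.
Inter-reduce: drop elements whose leading term is divisible by another's, tail-reduce, and make monic.
Reduced Gröbner basis: {y**3 + 283/100*y**2 - 57/100*x + 83/100*y - 57/100, x**2 - 1/2*x - 1/2*y - 3/2, x*y + 5/4*y**2 - 3/4*x + 5/4*y - 3/4}.

The two bases agree; hence the ideals are identical.
The choice of monomial ordering does not affect the verdict — as long as both bases are computed under the same ordering, their equality decides ideal equality.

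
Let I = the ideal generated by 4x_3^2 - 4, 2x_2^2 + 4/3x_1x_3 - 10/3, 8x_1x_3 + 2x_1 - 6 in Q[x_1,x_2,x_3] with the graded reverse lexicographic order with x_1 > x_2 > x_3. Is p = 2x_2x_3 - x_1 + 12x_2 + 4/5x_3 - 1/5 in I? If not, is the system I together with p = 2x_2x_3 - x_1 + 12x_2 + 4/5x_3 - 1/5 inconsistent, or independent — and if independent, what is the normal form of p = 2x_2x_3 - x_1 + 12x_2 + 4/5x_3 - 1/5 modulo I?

First compute the reduced Gröbner basis of I by Buchberger's algorithm.
f_1 = 4x_3^2 - 4, LT = x_3^2.
f_2 = 2x_2^2 + 4/3x_1x_3 - 10/3, LT = x_2^2.
f_3 = 8x_1x_3 + 2x_1 - 6, LT = x_1x_3.

S(f_1,f_3): lcm = x_1x_3^2. S = -1/4x_1x_3 - x_1 + 3/4x_3.
  leading term x_1x_3: subtract (-1/32)·f_3 from -1/4x_1x_3 - x_1 + 3/4x_3 → -15/16x_1 + 3/4x_3 - 3/16
  leading term x_1: no divisor's leading term divides it; move -15/16x_1 to the remainder.
  leading term x_3: no divisor's leading term divides it; move 3/4x_3 to the remainder.
  leading term 1: no divisor's leading term divides it; move -3/16 to the remainder.
  remainder -15/16x_1 + 3/4x_3 - 3/16 ≠ 0; add h_4 = -15/16x_1 + 3/4x_3 - 3/16 to the basis.

The other S-polynomials (S(f_1,f_2), S(f_2,f_3), S(f_1,h_4), S(f_2,h_4), S(f_3,h_4)) all reduce to 0 modulo the current basis, so we have a Gröbner basis.
Inter-reduce: drop elements whose leading term is divisible by another's, tail-reduce, and make monic.
Reduced Gröbner basis: {x_2^2 - 2/15x_3 - 17/15, x_3^2 - 1, x_1 - 4/5x_3 + 1/5}.
Label its elements g_1 = x_2^2 - 2/15x_3 - 17/15, g_2 = x_3^2 - 1, g_3 = x_1 - 4/5x_3 + 1/5.

Reduce p = 2x_2x_3 - x_1 + 12x_2 + 4/5x_3 - 1/5 modulo G:
  leading term x_2x_3: no divisor's leading term divides it; move 2x_2x_3 to the remainder.
  leading term x_1: subtract (-1)·g_3 from -x_1 + 12x_2 + 4/5x_3 - 1/5 → 12x_2
  leading term x_2: no divisor's leading term divides it; move 12x_2 to the remainder.
  normal form = 2x_2x_3 + 12x_2.
The normal form is nonzero, so p ∉ I. Since p minus its normal form lies in I, I + (p) = I + (r) where r = 2x_2x_3 + 12x_2; decide whether this ideal is the whole ring.
Run Buchberger on G together with r (pairs among the g_i already reduce to 0 since G is a Gröbner basis):
g_1 = x_2^2 - 2/15x_3 - 17/15, LT = x_2^2.
g_2 = x_3^2 - 1, LT = x_3^2.
g_3 = x_1 - 4/5x_3 + 1/5, LT = x_1.
r = 2x_2x_3 + 12x_2, LT = x_2x_3.

S(g_1,r): lcm = x_2^2x_3. S = -6x_2^2 - 2/15x_3^2 - 17/15x_3.
  leading term x_2^2: subtract (-6)·g_1 from -6x_2^2 - 2/15x_3^2 - 17/15x_3 → -2/15x_3^2 - 29/15x_3 - 34/5
  leading term x_3^2: subtract (-2/15)·g_2 from -2/15x_3^2 - 29/15x_3 - 34/5 → -29/15x_3 - 104/15
  leading term x_3: no divisor's leading term divides it; move -29/15x_3 to the remainder.
  leading term 1: no divisor's leading term divides it; move -104/15 to the remainder.
  remainder -29/15x_3 - 104/15 ≠ 0; add m_5 = -29/15x_3 - 104/15 to the basis.

S(g_2,r): lcm = x_2x_3^2. S = -6x_2x_3 - x_2.
  leading term x_2x_3: subtract (-3)·r from -6x_2x_3 - x_2 → 35x_2
  leading term x_2: no divisor's leading term divides it; move 35x_2 to the remainder.
  remainder 35x_2 ≠ 0; add m_6 = 35x_2 to the basis.

S(g_2,m_5): lcm = x_3^2. S = -104/29x_3 - 1.
  leading term x_3: subtract (1560/841)·m_5 from -104/29x_3 - 1 → 9975/841
  leading term 1: no divisor's leading term divides it; move 9975/841 to the remainder.
  remainder 9975/841 ≠ 0; add m_7 = 9975/841 to the basis.

The other S-polynomials (S(g_1,g_2), S(g_1,g_3), S(g_2,g_3), S(g_3,r), S(g_1,m_5), S(g_3,m_5), S(r,m_5), S(g_1,m_6), S(g_2,m_6), S(g_3,m_6), S(r,m_6), S(m_5,m_6), S(g_1,m_7), S(g_2,m_7), S(g_3,m_7), S(r,m_7), S(m_5,m_7), S(m_6,m_7)) all reduce to 0 modulo the current basis, so we have a Gröbner basis.
Inter-reduce: drop elements whose leading term is divisible by another's, tail-reduce, and make monic.
Reduced Gröbner basis: {1}.
The reduced Gröbner basis of I + (p) is {1}: the ideal is the whole ring, so the enlarged system has no common solution — adjoining p is inconsistent.

Adjoining 2x_2x_3 - x_1 + 12x_2 + 4/5x_3 - 1/5 makes the ideal the whole ring: the system is inconsistent.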